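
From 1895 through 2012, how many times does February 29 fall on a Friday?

4

Leap years in 1895–2012: 29 of them.
Feb 29 weekday advances by 5 (mod 7) from one leap year to the next four years later (or differs when a century non-leap intervenes).
Leap-day weekdays: 1896:Sat 1904:Mon 1908:Sat 1912:Thu 1916:Tue 1920:Sun 1924:Fri✓ 1928:Wed 1932:Mon 1936:Sat 1940:Thu 1944:Tue 1948:Sun …(3 more)… 1964:Sat 1968:Thu 1972:Tue 1976:Sun 1980:Fri✓ 1984:Wed 1988:Mon 1992:Sat 1996:Thu 2000:Tue 2004:Sun 2008:Fri✓ 2012:Wed
Friday: 1924, 1952, 1980, 2008 → 4.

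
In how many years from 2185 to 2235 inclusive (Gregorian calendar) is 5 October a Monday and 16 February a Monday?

7

Check each year's weekday for 5 October and 16 February:
  2185: Wed/Wed  2186: Thu/Thu  2187: Fri/Fri  2188: Sun/Sat  2189: Mon/Mon ✓  2190: Tue/Tue  2191: Wed/Wed  2192: Fri/Thu  2193: Sat/Sat  2194: Sun/Sun  2195: Mon/Mon ✓  2196: Wed/Tue  2197: Thu/Thu  2198: Fri/Fri  …(23 more)…  2222: Sat/Sat  2223: Sun/Sun  2224: Tue/Mon  2225: Wed/Wed  2226: Thu/Thu  2227: Fri/Fri  2228: Sun/Sat  2229: Mon/Mon ✓  2230: Tue/Tue  2231: Wed/Wed  2232: Fri/Thu  2233: Sat/Sat  2234: Sun/Sun  2235: Mon/Mon ✓
Both conditions hold in: 2189, 2195, 2201, 2207, 2218, 2229, 2235 — 7.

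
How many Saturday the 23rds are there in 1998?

Check the 23rd of each month of 1998: Jan 23: Fri, Feb 23: Mon, Mar 23: Mon, Apr 23: Thu, May 23: Sat, Jun 23: Tue, Jul 23: Thu, Aug 23: Sun, Sep 23: Wed, Oct 23: Fri, Nov 23: Mon, Dec 23: Wed.
Saturday occurs in May — 1 month.

1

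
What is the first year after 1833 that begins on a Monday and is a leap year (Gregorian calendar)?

Jan 1 advances by 2 weekdays after a leap year and by 1 after a common year.
1833: Jan 1 is Tuesday.
1834: Wednesday
1835: Thursday
1836: Friday (leap)
1837: Sunday
1838: Monday
1839: Tuesday
1840: Wednesday (leap)
1841: Friday
1842: Saturday
1843: Sunday
1844: Monday (leap)
1844 begins on a Monday and is a leap year.

1844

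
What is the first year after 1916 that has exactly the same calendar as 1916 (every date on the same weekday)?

1944

Two years share a calendar iff Jan 1 falls on the same weekday and both are leap or both are common. 1916: Jan 1 is Saturday, leap year.
1917: Jan 1 Monday, common
1918: Jan 1 Tuesday, common
1919: Jan 1 Wednesday, common
1920: Jan 1 Thursday, leap
1921: Jan 1 Saturday, common
1922: Jan 1 Sunday, common
1923: Jan 1 Monday, common
1924: Jan 1 Tuesday, leap
1925: Jan 1 Thursday, common
1926: Jan 1 Friday, common
1927: Jan 1 Saturday, common
1928: Jan 1 Sunday, leap
1929: Jan 1 Tuesday, common
1930: Jan 1 Wednesday, common
1931: Jan 1 Thursday, common
1932: Jan 1 Friday, leap
1933: Jan 1 Sunday, common
1934: Jan 1 Monday, common
1935: Jan 1 Tuesday, common
1936: Jan 1 Wednesday, leap
1937: Jan 1 Friday, common
1938: Jan 1 Saturday, common
1939: Jan 1 Sunday, common
1940: Jan 1 Monday, leap
1941: Jan 1 Wednesday, common
1942: Jan 1 Thursday, common
1943: Jan 1 Friday, common
1944: Jan 1 Saturday, leap
1944 matches on both conditions.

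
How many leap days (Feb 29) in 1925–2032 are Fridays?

3

Leap years in 1925–2032: 27 of them.
Feb 29 weekday advances by 5 (mod 7) from one leap year to the next four years later (or differs when a century non-leap intervenes).
Leap-day weekdays: 1928:Wed 1932:Mon 1936:Sat 1940:Thu 1944:Tue 1948:Sun 1952:Fri✓ 1956:Wed 1960:Mon 1964:Sat 1968:Thu 1972:Tue 1976:Sun 1980:Fri✓ 1984:Wed 1988:Mon 1992:Sat 1996:Thu 2000:Tue 2004:Sun 2008:Fri✓ 2012:Wed 2016:Mon 2020:Sat 2024:Thu 2028:Tue 2032:Sun
Friday: 1952, 1980, 2008 → 3.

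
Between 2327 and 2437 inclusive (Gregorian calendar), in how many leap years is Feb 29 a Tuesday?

Leap years in 2327–2437: 28 of them.
Feb 29 weekday advances by 5 (mod 7) from one leap year to the next four years later (or differs when a century non-leap intervenes).
Leap-day weekdays: 2328:Wed 2332:Mon 2336:Sat 2340:Thu 2344:Tue✓ 2348:Sun 2352:Fri 2356:Wed 2360:Mon 2364:Sat 2368:Thu 2372:Tue✓ 2376:Sun 2380:Fri 2384:Wed 2388:Mon 2392:Sat 2396:Thu 2400:Tue✓ 2404:Sun 2408:Fri 2412:Wed 2416:Mon 2420:Sat 2424:Thu 2428:Tue✓ 2432:Sun 2436:Fri
Tuesday: 2344, 2372, 2400, 2428 → 4.

4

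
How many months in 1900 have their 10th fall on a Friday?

1

Check the 10th of each month of 1900: Jan 10: Wed, Feb 10: Sat, Mar 10: Sat, Apr 10: Tue, May 10: Thu, Jun 10: Sun, Jul 10: Tue, Aug 10: Fri, Sep 10: Mon, Oct 10: Wed, Nov 10: Sat, Dec 10: Mon.
Friday occurs in August — 1 month.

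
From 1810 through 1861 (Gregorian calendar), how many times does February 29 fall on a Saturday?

2

Leap years in 1810–1861: 13 of them.
Feb 29 weekday advances by 5 (mod 7) from one leap year to the next four years later (or differs when a century non-leap intervenes).
Leap-day weekdays: 1812:Sat✓ 1816:Thu 1820:Tue 1824:Sun 1828:Fri 1832:Wed 1836:Mon 1840:Sat✓ 1844:Thu 1848:Tue 1852:Sun 1856:Fri 1860:Wed
Saturday: 1812, 1840 → 2.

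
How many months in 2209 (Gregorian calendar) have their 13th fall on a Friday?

Check the 13th of each month of 2209: Jan 13: Fri, Feb 13: Mon, Mar 13: Mon, Apr 13: Thu, May 13: Sat, Jun 13: Tue, Jul 13: Thu, Aug 13: Sun, Sep 13: Wed, Oct 13: Fri, Nov 13: Mon, Dec 13: Wed.
Friday occurs in January, October — 2 months.

2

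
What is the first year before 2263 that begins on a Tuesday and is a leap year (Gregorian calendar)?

Jan 1 advances by 2 weekdays after a leap year and by 1 after a common year.
2263: Jan 1 is Thursday.
2262: Wednesday
2261: Tuesday
2260: Sunday (leap)
2259: Saturday
2258: Friday
2257: Thursday
2256: Tuesday (leap)
2256 begins on a Tuesday and is a leap year.

2256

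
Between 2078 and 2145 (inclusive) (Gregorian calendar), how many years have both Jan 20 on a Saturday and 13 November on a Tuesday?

7

Check each year's weekday for Jan 20 and 13 November:
  2078: Thu/Sun  2079: Fri/Mon  2080: Sat/Wed  2081: Mon/Thu  2082: Tue/Fri  2083: Wed/Sat  2084: Thu/Mon  2085: Sat/Tue ✓  2086: Sun/Wed  2087: Mon/Thu  2088: Tue/Sat  2089: Thu/Sun  2090: Fri/Mon  2091: Sat/Tue ✓  …(40 more)…  2132: Sun/Thu  2133: Tue/Fri  2134: Wed/Sat  2135: Thu/Sun  2136: Fri/Tue  2137: Sun/Wed  2138: Mon/Thu  2139: Tue/Fri  2140: Wed/Sun  2141: Fri/Mon  2142: Sat/Tue ✓  2143: Sun/Wed  2144: Mon/Fri  2145: Wed/Sat
Both conditions hold in: 2085, 2091, 2103, 2114, 2125, 2131, 2142 — 7.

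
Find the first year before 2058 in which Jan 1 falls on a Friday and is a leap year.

2044

Jan 1 advances by 2 weekdays after a leap year and by 1 after a common year.
2058: Jan 1 is Tuesday.
2057: Monday
2056: Saturday (leap)
2055: Friday
2054: Thursday
2053: Wednesday
2052: Monday (leap)
2051: Sunday
2050: Saturday
2049: Friday
2048: Wednesday (leap)
2047: Tuesday
2046: Monday
2045: Sunday
2044: Friday (leap)
2044 begins on a Friday and is a leap year.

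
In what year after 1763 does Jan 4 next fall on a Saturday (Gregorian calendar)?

1766

From one year to the next, a fixed date's weekday advances by 1, or by 2 when a Feb 29 lies between the two dates.
1763: January 4 is Tuesday.
1764: Wednesday (+1)
1765: Friday (+2)
1766: Saturday (+1)
Jan 4 falls on a Saturday in 1766.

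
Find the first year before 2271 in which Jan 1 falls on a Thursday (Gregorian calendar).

Jan 1 advances by 2 weekdays after a leap year and by 1 after a common year.
2271: Jan 1 is Sunday.
2270: Saturday
2269: Friday
2268: Wednesday (leap)
2267: Tuesday
2266: Monday
2265: Sunday
2264: Friday (leap)
2263: Thursday
2263 begins on a Thursday

2263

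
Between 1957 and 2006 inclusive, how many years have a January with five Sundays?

January has 31 days; it has five Sundays when Sunday falls among the first (month-length − 28) days — i.e. when January 1 is one of Sunday/Saturday/Friday.
January 1 by year: 1957:Tue 1958:Wed 1959:Thu 1960:Fri✓ 1961:Sun✓ 1962:Mon 1963:Tue 1964:Wed 1965:Fri✓ 1966:Sat✓ 1967:Sun✓ 1968:Mon 1969:Wed 1970:Thu 1971:Fri✓ …(20 more)… 1992:Wed 1993:Fri✓ 1994:Sat✓ 1995:Sun✓ 1996:Mon 1997:Wed 1998:Thu 1999:Fri✓ 2000:Sat✓ 2001:Mon 2002:Tue 2003:Wed 2004:Thu 2005:Sat✓ 2006:Sun✓
Years with five Sundays: 1960, 1961, 1965, 1966, 1967, 1971, 1972, 1977, 1978, 1982, 1983, 1984, 1988, 1989, 1993, 1994, 1995, 1999, 2000, 2005, 2006 → 21.

21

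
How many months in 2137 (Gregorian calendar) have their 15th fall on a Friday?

Check the 15th of each month of 2137: Jan 15: Tue, Feb 15: Fri, Mar 15: Fri, Apr 15: Mon, May 15: Wed, Jun 15: Sat, Jul 15: Mon, Aug 15: Thu, Sep 15: Sun, Oct 15: Tue, Nov 15: Fri, Dec 15: Sun.
Friday occurs in February, March, November — 3 months.

3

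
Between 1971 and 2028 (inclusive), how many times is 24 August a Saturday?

8

Track 24 August's weekday year by year (advancing +1, or +2 across a Feb 29):
  1971: Tue  1972: Thu (+2)  1973: Fri (+1)  1974: Sat (+1) ✓  1975: Sun (+1)
  1976: Tue (+2)  1977: Wed (+1)  1978: Thu (+1)  1979: Fri (+1)  1980: Sun (+2)
  1981: Mon (+1)  1982: Tue (+1)  1983: Wed (+1)  1984: Fri (+2)  … (30 more years) …
  2015: Mon (+1)  2016: Wed (+2)  2017: Thu (+1)  2018: Fri (+1)  2019: Sat (+1) ✓
  2020: Mon (+2)  2021: Tue (+1)  2022: Wed (+1)  2023: Thu (+1)  2024: Sat (+2) ✓
  2025: Sun (+1)  2026: Mon (+1)  2027: Tue (+1)  2028: Thu (+2)
Saturday years: 1974, 1985, 1991, 1996, 2002, 2013, 2019, 2024 — 8 in total.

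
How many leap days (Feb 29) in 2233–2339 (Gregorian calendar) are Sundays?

3

Leap years in 2233–2339: 25 of them.
Feb 29 weekday advances by 5 (mod 7) from one leap year to the next four years later (or differs when a century non-leap intervenes).
Leap-day weekdays: 2236:Mon 2240:Sat 2244:Thu 2248:Tue 2252:Sun✓ 2256:Fri 2260:Wed 2264:Mon 2268:Sat 2272:Thu 2276:Tue 2280:Sun✓ 2284:Fri 2288:Wed 2292:Mon 2296:Sat 2304:Mon 2308:Sat 2312:Thu 2316:Tue 2320:Sun✓ 2324:Fri 2328:Wed 2332:Mon 2336:Sat
Sunday: 2252, 2280, 2320 → 3.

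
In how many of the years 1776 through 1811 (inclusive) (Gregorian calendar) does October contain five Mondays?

October has 31 days; it has five Mondays when Monday falls among the first (month-length − 28) days — i.e. when October 1 is one of Monday/Sunday/Saturday.
October 1 by year: 1776:Tue 1777:Wed 1778:Thu 1779:Fri 1780:Sun✓ 1781:Mon✓ 1782:Tue 1783:Wed 1784:Fri 1785:Sat✓ 1786:Sun✓ 1787:Mon✓ 1788:Wed 1789:Thu 1790:Fri …(6 more)… 1797:Sun✓ 1798:Mon✓ 1799:Tue 1800:Wed 1801:Thu 1802:Fri 1803:Sat✓ 1804:Mon✓ 1805:Tue 1806:Wed 1807:Thu 1808:Sat✓ 1809:Sun✓ 1810:Mon✓ 1811:Tue
Years with five Mondays: 1780, 1781, 1785, 1786, 1787, 1791, 1792, 1796, 1797, 1798, 1803, 1804, 1808, 1809, 1810 → 15.

15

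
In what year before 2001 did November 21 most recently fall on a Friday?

From one year to the next, a fixed date's weekday advances by 1, or by 2 when a Feb 29 lies between the two dates.
2001: November 21 is Wednesday.
2000: Tuesday (−1)
1999: Sunday (−2)
1998: Saturday (−1)
1997: Friday (−1)
November 21 falls on a Friday in 1997.

1997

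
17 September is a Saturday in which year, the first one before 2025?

2022

From one year to the next, a fixed date's weekday advances by 1, or by 2 when a Feb 29 lies between the two dates.
2025: September 17 is Wednesday.
2024: Tuesday (−1)
2023: Sunday (−2)
2022: Saturday (−1)
17 September falls on a Saturday in 2022.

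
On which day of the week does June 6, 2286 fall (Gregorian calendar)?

Sunday

January 1, 2286 is a Friday.
June 6 is day 157 of the year, i.e. 156 days after Jan 1.
156 mod 7 = 2, so advance 2 weekdays from Friday: Sunday.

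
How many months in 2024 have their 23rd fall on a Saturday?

2

Check the 23rd of each month of 2024: Jan 23: Tue, Feb 23: Fri, Mar 23: Sat, Apr 23: Tue, May 23: Thu, Jun 23: Sun, Jul 23: Tue, Aug 23: Fri, Sep 23: Mon, Oct 23: Wed, Nov 23: Sat, Dec 23: Mon.
Saturday occurs in March, November — 2 months.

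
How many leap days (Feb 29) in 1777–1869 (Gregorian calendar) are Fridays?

Leap years in 1777–1869: 22 of them.
Feb 29 weekday advances by 5 (mod 7) from one leap year to the next four years later (or differs when a century non-leap intervenes).
Leap-day weekdays: 1780:Tue 1784:Sun 1788:Fri✓ 1792:Wed 1796:Mon 1804:Wed 1808:Mon 1812:Sat 1816:Thu 1820:Tue 1824:Sun 1828:Fri✓ 1832:Wed 1836:Mon 1840:Sat 1844:Thu 1848:Tue 1852:Sun 1856:Fri✓ 1860:Wed 1864:Mon 1868:Sat
Friday: 1788, 1828, 1856 → 3.

3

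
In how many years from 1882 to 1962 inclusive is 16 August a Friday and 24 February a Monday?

Check each year's weekday for 16 August and 24 February:
  1882: Wed/Fri  1883: Thu/Sat  1884: Sat/Sun  1885: Sun/Tue  1886: Mon/Wed  1887: Tue/Thu  1888: Thu/Fri  1889: Fri/Sun  1890: Sat/Mon  1891: Sun/Tue  1892: Tue/Wed  1893: Wed/Fri  1894: Thu/Sat  1895: Fri/Sun  …(53 more)…  1949: Tue/Thu  1950: Wed/Fri  1951: Thu/Sat  1952: Sat/Sun  1953: Sun/Tue  1954: Mon/Wed  1955: Tue/Thu  1956: Thu/Fri  1957: Fri/Sun  1958: Sat/Mon  1959: Sun/Tue  1960: Tue/Wed  1961: Wed/Fri  1962: Thu/Sat
Both conditions hold in: no year — 0.

0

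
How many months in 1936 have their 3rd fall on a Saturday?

1

Check the 3rd of each month of 1936: Jan 3: Fri, Feb 3: Mon, Mar 3: Tue, Apr 3: Fri, May 3: Sun, Jun 3: Wed, Jul 3: Fri, Aug 3: Mon, Sep 3: Thu, Oct 3: Sat, Nov 3: Tue, Dec 3: Thu.
Saturday occurs in October — 1 month.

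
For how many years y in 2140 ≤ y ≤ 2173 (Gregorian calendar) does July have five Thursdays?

14

July has 31 days; it has five Thursdays when Thursday falls among the first (month-length − 28) days — i.e. when July 1 is one of Thursday/Wednesday/Tuesday.
July 1 by year: 2140:Fri 2141:Sat 2142:Sun 2143:Mon 2144:Wed✓ 2145:Thu✓ 2146:Fri 2147:Sat 2148:Mon 2149:Tue✓ 2150:Wed✓ 2151:Thu✓ 2152:Sat 2153:Sun 2154:Mon …(4 more)… 2159:Sun 2160:Tue✓ 2161:Wed✓ 2162:Thu✓ 2163:Fri 2164:Sun 2165:Mon 2166:Tue✓ 2167:Wed✓ 2168:Fri 2169:Sat 2170:Sun 2171:Mon 2172:Wed✓ 2173:Thu✓
Years with five Thursdays: 2144, 2145, 2149, 2150, 2151, 2155, 2156, 2160, 2161, 2162, 2166, 2167, 2172, 2173 → 14.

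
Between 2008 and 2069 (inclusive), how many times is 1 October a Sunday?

Track 1 October's weekday year by year (advancing +1, or +2 across a Feb 29):
  2008: Wed  2009: Thu (+1)  2010: Fri (+1)  2011: Sat (+1)  2012: Mon (+2)
  2013: Tue (+1)  2014: Wed (+1)  2015: Thu (+1)  2016: Sat (+2)  2017: Sun (+1) ✓
  2018: Mon (+1)  2019: Tue (+1)  2020: Thu (+2)  2021: Fri (+1)  … (34 more years) …
  2056: Sun (+2) ✓  2057: Mon (+1)  2058: Tue (+1)  2059: Wed (+1)  2060: Fri (+2)
  2061: Sat (+1)  2062: Sun (+1) ✓  2063: Mon (+1)  2064: Wed (+2)  2065: Thu (+1)
  2066: Fri (+1)  2067: Sat (+1)  2068: Mon (+2)  2069: Tue (+1)
Sunday years: 2017, 2023, 2028, 2034, 2045, 2051, 2056, 2062 — 8 in total.

8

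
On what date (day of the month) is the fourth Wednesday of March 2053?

March 1, 2053 is a Saturday, so the first Wednesday is the 5th.
The fourth Wednesday is 5 + 21 = 26.

26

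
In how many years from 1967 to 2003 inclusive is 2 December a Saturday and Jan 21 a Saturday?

Check each year's weekday for 2 December and Jan 21:
  1967: Sat/Sat ✓  1968: Mon/Sun  1969: Tue/Tue  1970: Wed/Wed  1971: Thu/Thu  1972: Sat/Fri  1973: Sun/Sun  1974: Mon/Mon  1975: Tue/Tue  1976: Thu/Wed  1977: Fri/Fri  1978: Sat/Sat ✓  1979: Sun/Sun  1980: Tue/Mon  …(9 more)…  1990: Sun/Sun  1991: Mon/Mon  1992: Wed/Tue  1993: Thu/Thu  1994: Fri/Fri  1995: Sat/Sat ✓  1996: Mon/Sun  1997: Tue/Tue  1998: Wed/Wed  1999: Thu/Thu  2000: Sat/Fri  2001: Sun/Sun  2002: Mon/Mon  2003: Tue/Tue
Both conditions hold in: 1967, 1978, 1989, 1995 — 4.

4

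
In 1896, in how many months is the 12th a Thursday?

Check the 12th of each month of 1896: Jan 12: Sun, Feb 12: Wed, Mar 12: Thu, Apr 12: Sun, May 12: Tue, Jun 12: Fri, Jul 12: Sun, Aug 12: Wed, Sep 12: Sat, Oct 12: Mon, Nov 12: Thu, Dec 12: Sat.
Thursday occurs in March, November — 2 months.

2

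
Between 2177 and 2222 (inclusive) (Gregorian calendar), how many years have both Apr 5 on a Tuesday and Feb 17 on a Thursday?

4

Check each year's weekday for Apr 5 and Feb 17:
  2177: Sat/Mon  2178: Sun/Tue  2179: Mon/Wed  2180: Wed/Thu  2181: Thu/Sat  2182: Fri/Sun  2183: Sat/Mon  2184: Mon/Tue  2185: Tue/Thu ✓  2186: Wed/Fri  2187: Thu/Sat  2188: Sat/Sun  2189: Sun/Tue  2190: Mon/Wed  …(18 more)…  2209: Wed/Fri  2210: Thu/Sat  2211: Fri/Sun  2212: Sun/Mon  2213: Mon/Wed  2214: Tue/Thu ✓  2215: Wed/Fri  2216: Fri/Sat  2217: Sat/Mon  2218: Sun/Tue  2219: Mon/Wed  2220: Wed/Thu  2221: Thu/Sat  2222: Fri/Sun
Both conditions hold in: 2185, 2191, 2203, 2214 — 4.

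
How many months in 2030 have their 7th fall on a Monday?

2

Check the 7th of each month of 2030: Jan 7: Mon, Feb 7: Thu, Mar 7: Thu, Apr 7: Sun, May 7: Tue, Jun 7: Fri, Jul 7: Sun, Aug 7: Wed, Sep 7: Sat, Oct 7: Mon, Nov 7: Thu, Dec 7: Sat.
Monday occurs in January, October — 2 months.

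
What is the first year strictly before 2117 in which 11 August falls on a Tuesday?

2116

From one year to the next, a fixed date's weekday advances by 1, or by 2 when a Feb 29 lies between the two dates.
2117: August 11 is Wednesday.
2116: Tuesday (−1)
11 August falls on a Tuesday in 2116.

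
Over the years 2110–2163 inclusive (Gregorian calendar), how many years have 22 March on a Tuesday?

8

Track 22 March's weekday year by year (advancing +1, or +2 across a Feb 29):
  2110: Sat  2111: Sun (+1)  2112: Tue (+2) ✓  2113: Wed (+1)  2114: Thu (+1)
  2115: Fri (+1)  2116: Sun (+2)  2117: Mon (+1)  2118: Tue (+1) ✓  2119: Wed (+1)
  2120: Fri (+2)  2121: Sat (+1)  2122: Sun (+1)  2123: Mon (+1)  … (26 more years) …
  2150: Sun (+1)  2151: Mon (+1)  2152: Wed (+2)  2153: Thu (+1)  2154: Fri (+1)
  2155: Sat (+1)  2156: Mon (+2)  2157: Tue (+1) ✓  2158: Wed (+1)  2159: Thu (+1)
  2160: Sat (+2)  2161: Sun (+1)  2162: Mon (+1)  2163: Tue (+1) ✓
Tuesday years: 2112, 2118, 2129, 2135, 2140, 2146, 2157, 2163 — 8 in total.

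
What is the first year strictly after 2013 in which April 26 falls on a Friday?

2019

From one year to the next, a fixed date's weekday advances by 1, or by 2 when a Feb 29 lies between the two dates.
2013: April 26 is Friday.
2014: Saturday (+1)
2015: Sunday (+1)
2016: Tuesday (+2)
2017: Wednesday (+1)
2018: Thursday (+1)
2019: Friday (+1)
April 26 falls on a Friday in 2019.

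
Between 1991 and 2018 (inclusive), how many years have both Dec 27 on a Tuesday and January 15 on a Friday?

1

Check each year's weekday for Dec 27 and January 15:
  1991: Fri/Tue  1992: Sun/Wed  1993: Mon/Fri  1994: Tue/Sat  1995: Wed/Sun  1996: Fri/Mon  1997: Sat/Wed  1998: Sun/Thu  1999: Mon/Fri  2000: Wed/Sat  2001: Thu/Mon  2002: Fri/Tue  2003: Sat/Wed  2004: Mon/Thu  2005: Tue/Sat  2006: Wed/Sun  2007: Thu/Mon  2008: Sat/Tue  2009: Sun/Thu  2010: Mon/Fri  2011: Tue/Sat  2012: Thu/Sun  2013: Fri/Tue  2014: Sat/Wed  2015: Sun/Thu  2016: Tue/Fri ✓  2017: Wed/Sun  2018: Thu/Mon
Both conditions hold in: 2016 — 1.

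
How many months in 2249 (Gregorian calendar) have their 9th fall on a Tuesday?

Check the 9th of each month of 2249: Jan 9: Tue, Feb 9: Fri, Mar 9: Fri, Apr 9: Mon, May 9: Wed, Jun 9: Sat, Jul 9: Mon, Aug 9: Thu, Sep 9: Sun, Oct 9: Tue, Nov 9: Fri, Dec 9: Sun.
Tuesday occurs in January, October — 2 months.

2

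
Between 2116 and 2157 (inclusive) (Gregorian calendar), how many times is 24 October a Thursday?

Track 24 October's weekday year by year (advancing +1, or +2 across a Feb 29):
  2116: Sat  2117: Sun (+1)  2118: Mon (+1)  2119: Tue (+1)  2120: Thu (+2) ✓
  2121: Fri (+1)  2122: Sat (+1)  2123: Sun (+1)  2124: Tue (+2)  2125: Wed (+1)
  2126: Thu (+1) ✓  2127: Fri (+1)  2128: Sun (+2)  2129: Mon (+1)  … (14 more years) …
  2144: Sat (+2)  2145: Sun (+1)  2146: Mon (+1)  2147: Tue (+1)  2148: Thu (+2) ✓
  2149: Fri (+1)  2150: Sat (+1)  2151: Sun (+1)  2152: Tue (+2)  2153: Wed (+1)
  2154: Thu (+1) ✓  2155: Fri (+1)  2156: Sun (+2)  2157: Mon (+1)
Thursday years: 2120, 2126, 2137, 2143, 2148, 2154 — 6 in total.

6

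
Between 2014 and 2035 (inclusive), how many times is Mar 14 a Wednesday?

3

Track Mar 14's weekday year by year (advancing +1, or +2 across a Feb 29):
  2014: Fri  2015: Sat (+1)  2016: Mon (+2)  2017: Tue (+1)  2018: Wed (+1) ✓
  2019: Thu (+1)  2020: Sat (+2)  2021: Sun (+1)  2022: Mon (+1)  2023: Tue (+1)
  2024: Thu (+2)  2025: Fri (+1)  2026: Sat (+1)  2027: Sun (+1)  2028: Tue (+2)
  2029: Wed (+1) ✓  2030: Thu (+1)  2031: Fri (+1)  2032: Sun (+2)  2033: Mon (+1)
  2034: Tue (+1)  2035: Wed (+1) ✓
Wednesday years: 2018, 2029, 2035 — 3 in total.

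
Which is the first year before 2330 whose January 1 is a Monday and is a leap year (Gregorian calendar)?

2312

Jan 1 advances by 2 weekdays after a leap year and by 1 after a common year.
2330: Jan 1 is Wednesday.
2329: Tuesday
2328: Sunday (leap)
2327: Saturday
2326: Friday
2325: Thursday
2324: Tuesday (leap)
2323: Monday
2322: Sunday
2321: Saturday
2320: Thursday (leap)
2319: Wednesday
2318: Tuesday
2317: Monday
2316: Saturday (leap)
2315: Friday
2314: Thursday
2313: Wednesday
2312: Monday (leap)
2312 begins on a Monday and is a leap year.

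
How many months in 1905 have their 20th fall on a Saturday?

1

Check the 20th of each month of 1905: Jan 20: Fri, Feb 20: Mon, Mar 20: Mon, Apr 20: Thu, May 20: Sat, Jun 20: Tue, Jul 20: Thu, Aug 20: Sun, Sep 20: Wed, Oct 20: Fri, Nov 20: Mon, Dec 20: Wed.
Saturday occurs in May — 1 month.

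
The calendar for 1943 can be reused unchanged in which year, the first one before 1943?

1937

Two years share a calendar iff Jan 1 falls on the same weekday and both are leap or both are common. 1943: Jan 1 is Friday, common year.
1942: Jan 1 Thursday, common
1941: Jan 1 Wednesday, common
1940: Jan 1 Monday, leap
1939: Jan 1 Sunday, common
1938: Jan 1 Saturday, common
1937: Jan 1 Friday, common
1937 matches on both conditions.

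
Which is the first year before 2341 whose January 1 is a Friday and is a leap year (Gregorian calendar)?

Jan 1 advances by 2 weekdays after a leap year and by 1 after a common year.
2341: Jan 1 is Wednesday.
2340: Monday (leap)
2339: Sunday
2338: Saturday
2337: Friday
2336: Wednesday (leap)
2335: Tuesday
2334: Monday
2333: Sunday
2332: Friday (leap)
2332 begins on a Friday and is a leap year.

2332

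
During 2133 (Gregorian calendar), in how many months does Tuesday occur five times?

4

A month of length L has five Tuesdays iff its first Tuesday is on day ≤ L−28 (so day 1–3 in a 31-day month, 1–2 in a 30-day month, day 1 in a leap February).
Checking each month of 2133: Jan starts Thu (31d); Feb starts Sun (28d); Mar starts Sun (31d) ✓; Apr starts Wed (30d); May starts Fri (31d); Jun starts Mon (30d) ✓; Jul starts Wed (31d); Aug starts Sat (31d); Sep starts Tue (30d) ✓; Oct starts Thu (31d); Nov starts Sun (30d); Dec starts Tue (31d) ✓.
Five-Tuesday months: March, June, September, December → 4.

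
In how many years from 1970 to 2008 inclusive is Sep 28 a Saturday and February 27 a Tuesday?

1

Check each year's weekday for Sep 28 and February 27:
  1970: Mon/Fri  1971: Tue/Sat  1972: Thu/Sun  1973: Fri/Tue  1974: Sat/Wed  1975: Sun/Thu  1976: Tue/Fri  1977: Wed/Sun  1978: Thu/Mon  1979: Fri/Tue  1980: Sun/Wed  1981: Mon/Fri  1982: Tue/Sat  1983: Wed/Sun  …(11 more)…  1995: Thu/Mon  1996: Sat/Tue ✓  1997: Sun/Thu  1998: Mon/Fri  1999: Tue/Sat  2000: Thu/Sun  2001: Fri/Tue  2002: Sat/Wed  2003: Sun/Thu  2004: Tue/Fri  2005: Wed/Sun  2006: Thu/Mon  2007: Fri/Tue  2008: Sun/Wed
Both conditions hold in: 1996 — 1.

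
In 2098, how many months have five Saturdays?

4

A month of length L has five Saturdays iff its first Saturday is on day ≤ L−28 (so day 1–3 in a 31-day month, 1–2 in a 30-day month, day 1 in a leap February).
Checking each month of 2098: Jan starts Wed (31d); Feb starts Sat (28d); Mar starts Sat (31d) ✓; Apr starts Tue (30d); May starts Thu (31d) ✓; Jun starts Sun (30d); Jul starts Tue (31d); Aug starts Fri (31d) ✓; Sep starts Mon (30d); Oct starts Wed (31d); Nov starts Sat (30d) ✓; Dec starts Mon (31d).
Five-Saturday months: March, May, August, November → 4.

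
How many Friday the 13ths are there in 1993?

Check the 13th of each month of 1993: Jan 13: Wed, Feb 13: Sat, Mar 13: Sat, Apr 13: Tue, May 13: Thu, Jun 13: Sun, Jul 13: Tue, Aug 13: Fri, Sep 13: Mon, Oct 13: Wed, Nov 13: Sat, Dec 13: Mon.
Friday occurs in August — 1 month.

1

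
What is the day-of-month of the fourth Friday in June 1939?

June 1, 1939 is a Thursday, so the first Friday is the 2nd.
The fourth Friday is 2 + 21 = 23.

23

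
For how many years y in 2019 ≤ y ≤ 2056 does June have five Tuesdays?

June has 30 days; it has five Tuesdays when Tuesday falls among the first (month-length − 28) days — i.e. when June 1 is one of Tuesday/Monday.
June 1 by year: 2019:Sat 2020:Mon✓ 2021:Tue✓ 2022:Wed 2023:Thu 2024:Sat 2025:Sun 2026:Mon✓ 2027:Tue✓ 2028:Thu 2029:Fri 2030:Sat 2031:Sun 2032:Tue✓ 2033:Wed …(8 more)… 2042:Sun 2043:Mon✓ 2044:Wed 2045:Thu 2046:Fri 2047:Sat 2048:Mon✓ 2049:Tue✓ 2050:Wed 2051:Thu 2052:Sat 2053:Sun 2054:Mon✓ 2055:Tue✓ 2056:Thu
Years with five Tuesdays: 2020, 2021, 2026, 2027, 2032, 2037, 2038, 2043, 2048, 2049, 2054, 2055 → 12.

12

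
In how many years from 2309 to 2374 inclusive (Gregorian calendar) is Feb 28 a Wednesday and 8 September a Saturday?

7

Check each year's weekday for Feb 28 and 8 September:
  2309: Sun/Wed  2310: Mon/Thu  2311: Tue/Fri  2312: Wed/Sun  2313: Fri/Mon  2314: Sat/Tue  2315: Sun/Wed  2316: Mon/Fri  2317: Wed/Sat ✓  2318: Thu/Sun  2319: Fri/Mon  2320: Sat/Wed  2321: Mon/Thu  2322: Tue/Fri  …(38 more)…  2361: Tue/Fri  2362: Wed/Sat ✓  2363: Thu/Sun  2364: Fri/Tue  2365: Sun/Wed  2366: Mon/Thu  2367: Tue/Fri  2368: Wed/Sun  2369: Fri/Mon  2370: Sat/Tue  2371: Sun/Wed  2372: Mon/Fri  2373: Wed/Sat ✓  2374: Thu/Sun
Both conditions hold in: 2317, 2323, 2334, 2345, 2351, 2362, 2373 — 7.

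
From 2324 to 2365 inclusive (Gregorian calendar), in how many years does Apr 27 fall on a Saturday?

6

Track Apr 27's weekday year by year (advancing +1, or +2 across a Feb 29):
  2324: Sun  2325: Mon (+1)  2326: Tue (+1)  2327: Wed (+1)  2328: Fri (+2)
  2329: Sat (+1) ✓  2330: Sun (+1)  2331: Mon (+1)  2332: Wed (+2)  2333: Thu (+1)
  2334: Fri (+1)  2335: Sat (+1) ✓  2336: Mon (+2)  2337: Tue (+1)  … (14 more years) …
  2352: Sun (+2)  2353: Mon (+1)  2354: Tue (+1)  2355: Wed (+1)  2356: Fri (+2)
  2357: Sat (+1) ✓  2358: Sun (+1)  2359: Mon (+1)  2360: Wed (+2)  2361: Thu (+1)
  2362: Fri (+1)  2363: Sat (+1) ✓  2364: Mon (+2)  2365: Tue (+1)
Saturday years: 2329, 2335, 2340, 2346, 2357, 2363 — 6 in total.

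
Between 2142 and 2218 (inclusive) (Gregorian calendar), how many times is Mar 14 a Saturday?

Track Mar 14's weekday year by year (advancing +1, or +2 across a Feb 29):
  2142: Wed  2143: Thu (+1)  2144: Sat (+2) ✓  2145: Sun (+1)  2146: Mon (+1)
  2147: Tue (+1)  2148: Thu (+2)  2149: Fri (+1)  2150: Sat (+1) ✓  2151: Sun (+1)
  2152: Tue (+2)  2153: Wed (+1)  2154: Thu (+1)  2155: Fri (+1)  … (49 more years) …
  2205: Thu (+1)  2206: Fri (+1)  2207: Sat (+1) ✓  2208: Mon (+2)  2209: Tue (+1)
  2210: Wed (+1)  2211: Thu (+1)  2212: Sat (+2) ✓  2213: Sun (+1)  2214: Mon (+1)
  2215: Tue (+1)  2216: Thu (+2)  2217: Fri (+1)  2218: Sat (+1) ✓
Saturday years: 2144, 2150, 2161, 2167, 2172, 2178, 2189, 2195, 2201, 2207, 2212, 2218 — 12 in total.

12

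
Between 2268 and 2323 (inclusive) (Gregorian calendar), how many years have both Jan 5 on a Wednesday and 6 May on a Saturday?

2

Check each year's weekday for Jan 5 and 6 May:
  2268: Sun/Wed  2269: Tue/Thu  2270: Wed/Fri  2271: Thu/Sat  2272: Fri/Mon  2273: Sun/Tue  2274: Mon/Wed  2275: Tue/Thu  2276: Wed/Sat ✓  2277: Fri/Sun  2278: Sat/Mon  2279: Sun/Tue  2280: Mon/Thu  2281: Wed/Fri  …(28 more)…  2310: Wed/Fri  2311: Thu/Sat  2312: Fri/Mon  2313: Sun/Tue  2314: Mon/Wed  2315: Tue/Thu  2316: Wed/Sat ✓  2317: Fri/Sun  2318: Sat/Mon  2319: Sun/Tue  2320: Mon/Thu  2321: Wed/Fri  2322: Thu/Sat  2323: Fri/Sun
Both conditions hold in: 2276, 2316 — 2.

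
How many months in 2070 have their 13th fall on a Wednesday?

Check the 13th of each month of 2070: Jan 13: Mon, Feb 13: Thu, Mar 13: Thu, Apr 13: Sun, May 13: Tue, Jun 13: Fri, Jul 13: Sun, Aug 13: Wed, Sep 13: Sat, Oct 13: Mon, Nov 13: Thu, Dec 13: Sat.
Wednesday occurs in August — 1 month.

1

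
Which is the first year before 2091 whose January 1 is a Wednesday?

Jan 1 advances by 2 weekdays after a leap year and by 1 after a common year.
2091: Jan 1 is Monday.
2090: Sunday
2089: Saturday
2088: Thursday (leap)
2087: Wednesday
2087 begins on a Wednesday

2087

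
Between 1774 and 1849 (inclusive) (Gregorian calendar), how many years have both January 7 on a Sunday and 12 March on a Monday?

8

Check each year's weekday for January 7 and 12 March:
  1774: Fri/Sat  1775: Sat/Sun  1776: Sun/Tue  1777: Tue/Wed  1778: Wed/Thu  1779: Thu/Fri  1780: Fri/Sun  1781: Sun/Mon ✓  1782: Mon/Tue  1783: Tue/Wed  1784: Wed/Fri  1785: Fri/Sat  1786: Sat/Sun  1787: Sun/Mon ✓  …(48 more)…  1836: Thu/Sat  1837: Sat/Sun  1838: Sun/Mon ✓  1839: Mon/Tue  1840: Tue/Thu  1841: Thu/Fri  1842: Fri/Sat  1843: Sat/Sun  1844: Sun/Tue  1845: Tue/Wed  1846: Wed/Thu  1847: Thu/Fri  1848: Fri/Sun  1849: Sun/Mon ✓
Both conditions hold in: 1781, 1787, 1798, 1810, 1821, 1827, 1838, 1849 — 8.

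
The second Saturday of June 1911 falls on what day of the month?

June 1, 1911 is a Thursday, so the first Saturday is the 3rd.
The second Saturday is 3 + 7 = 10.

10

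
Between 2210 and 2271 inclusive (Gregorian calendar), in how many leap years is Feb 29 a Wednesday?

2

Leap years in 2210–2271: 15 of them.
Feb 29 weekday advances by 5 (mod 7) from one leap year to the next four years later (or differs when a century non-leap intervenes).
Leap-day weekdays: 2212:Sat 2216:Thu 2220:Tue 2224:Sun 2228:Fri 2232:Wed✓ 2236:Mon 2240:Sat 2244:Thu 2248:Tue 2252:Sun 2256:Fri 2260:Wed✓ 2264:Mon 2268:Sat
Wednesday: 2232, 2260 → 2.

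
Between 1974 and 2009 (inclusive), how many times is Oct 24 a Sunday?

5

Track Oct 24's weekday year by year (advancing +1, or +2 across a Feb 29):
  1974: Thu  1975: Fri (+1)  1976: Sun (+2) ✓  1977: Mon (+1)  1978: Tue (+1)
  1979: Wed (+1)  1980: Fri (+2)  1981: Sat (+1)  1982: Sun (+1) ✓  1983: Mon (+1)
  1984: Wed (+2)  1985: Thu (+1)  1986: Fri (+1)  1987: Sat (+1)  … (8 more years) …
  1996: Thu (+2)  1997: Fri (+1)  1998: Sat (+1)  1999: Sun (+1) ✓  2000: Tue (+2)
  2001: Wed (+1)  2002: Thu (+1)  2003: Fri (+1)  2004: Sun (+2) ✓  2005: Mon (+1)
  2006: Tue (+1)  2007: Wed (+1)  2008: Fri (+2)  2009: Sat (+1)
Sunday years: 1976, 1982, 1993, 1999, 2004 — 5 in total.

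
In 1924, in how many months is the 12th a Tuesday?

2

Check the 12th of each month of 1924: Jan 12: Sat, Feb 12: Tue, Mar 12: Wed, Apr 12: Sat, May 12: Mon, Jun 12: Thu, Jul 12: Sat, Aug 12: Tue, Sep 12: Fri, Oct 12: Sun, Nov 12: Wed, Dec 12: Fri.
Tuesday occurs in February, August — 2 months.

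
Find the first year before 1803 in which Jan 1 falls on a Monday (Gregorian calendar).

1798

Jan 1 advances by 2 weekdays after a leap year and by 1 after a common year.
1803: Jan 1 is Saturday.
1802: Friday
1801: Thursday
1800: Wednesday
1799: Tuesday
1798: Monday
1798 begins on a Monday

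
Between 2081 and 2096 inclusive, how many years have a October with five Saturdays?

7

October has 31 days; it has five Saturdays when Saturday falls among the first (month-length − 28) days — i.e. when October 1 is one of Saturday/Friday/Thursday.
October 1 by year: 2081:Wed 2082:Thu✓ 2083:Fri✓ 2084:Sun 2085:Mon 2086:Tue 2087:Wed 2088:Fri✓ 2089:Sat✓ 2090:Sun 2091:Mon 2092:Wed 2093:Thu✓ 2094:Fri✓ 2095:Sat✓ 2096:Mon
Years with five Saturdays: 2082, 2083, 2088, 2089, 2093, 2094, 2095 → 7.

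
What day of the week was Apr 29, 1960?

Friday

January 1, 1960 is a Friday.
April 29 is day 120 of the year, i.e. 119 days after Jan 1.
119 mod 7 = 0, so advance 0 weekdays from Friday: Friday.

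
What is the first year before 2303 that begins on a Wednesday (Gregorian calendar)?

Jan 1 advances by 2 weekdays after a leap year and by 1 after a common year.
2303: Jan 1 is Thursday.
2302: Wednesday
2302 begins on a Wednesday

2302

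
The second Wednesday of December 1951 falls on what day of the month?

12

December 1, 1951 is a Saturday, so the first Wednesday is the 5th.
The second Wednesday is 5 + 7 = 12.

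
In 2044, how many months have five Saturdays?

A month of length L has five Saturdays iff its first Saturday is on day ≤ L−28 (so day 1–3 in a 31-day month, 1–2 in a 30-day month, day 1 in a leap February).
Checking each month of 2044: Jan starts Fri (31d) ✓; Feb starts Mon (29d); Mar starts Tue (31d); Apr starts Fri (30d) ✓; May starts Sun (31d); Jun starts Wed (30d); Jul starts Fri (31d) ✓; Aug starts Mon (31d); Sep starts Thu (30d); Oct starts Sat (31d) ✓; Nov starts Tue (30d); Dec starts Thu (31d) ✓.
Five-Saturday months: January, April, July, October, December → 5.

5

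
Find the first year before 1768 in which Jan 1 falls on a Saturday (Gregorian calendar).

1763

Jan 1 advances by 2 weekdays after a leap year and by 1 after a common year.
1768: Jan 1 is Friday (leap).
1767: Thursday
1766: Wednesday
1765: Tuesday
1764: Sunday (leap)
1763: Saturday
1763 begins on a Saturday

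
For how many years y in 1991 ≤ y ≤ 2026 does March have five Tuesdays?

16

March has 31 days; it has five Tuesdays when Tuesday falls among the first (month-length − 28) days — i.e. when March 1 is one of Tuesday/Monday/Sunday.
March 1 by year: 1991:Fri 1992:Sun✓ 1993:Mon✓ 1994:Tue✓ 1995:Wed 1996:Fri 1997:Sat 1998:Sun✓ 1999:Mon✓ 2000:Wed 2001:Thu 2002:Fri 2003:Sat 2004:Mon✓ 2005:Tue✓ …(6 more)… 2012:Thu 2013:Fri 2014:Sat 2015:Sun✓ 2016:Tue✓ 2017:Wed 2018:Thu 2019:Fri 2020:Sun✓ 2021:Mon✓ 2022:Tue✓ 2023:Wed 2024:Fri 2025:Sat 2026:Sun✓
Years with five Tuesdays: 1992, 1993, 1994, 1998, 1999, 2004, 2005, 2009, 2010, 2011, 2015, 2016, 2020, 2021, 2022, 2026 → 16.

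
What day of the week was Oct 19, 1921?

January 1, 1921 is a Saturday.
October 19 is day 292 of the year, i.e. 291 days after Jan 1.
291 mod 7 = 4, so advance 4 weekdays from Saturday: Wednesday.

Wednesday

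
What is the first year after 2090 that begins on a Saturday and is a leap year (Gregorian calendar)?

2124

Jan 1 advances by 2 weekdays after a leap year and by 1 after a common year.
2090: Jan 1 is Sunday.
2091: Monday
2092: Tuesday (leap)
2093: Thursday
2094: Friday
2095: Saturday
2096: Sunday (leap)
2097: Tuesday
2098: Wednesday
2099: Thursday
2100: Friday
2101: Saturday
2102: Sunday
2103: Monday
2104: Tuesday (leap)
2105: Thursday
2106: Friday
2107: Saturday
2108: Sunday (leap)
2109: Tuesday
2110: Wednesday
2111: Thursday
2112: Friday (leap)
2113: Sunday
2114: Monday
2115: Tuesday
2116: Wednesday (leap)
2117: Friday
2118: Saturday
2119: Sunday
2120: Monday (leap)
2121: Wednesday
2122: Thursday
2123: Friday
2124: Saturday (leap)
2124 begins on a Saturday and is a leap year.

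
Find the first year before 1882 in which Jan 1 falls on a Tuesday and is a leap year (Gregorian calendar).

1856

Jan 1 advances by 2 weekdays after a leap year and by 1 after a common year.
1882: Jan 1 is Sunday.
1881: Saturday
1880: Thursday (leap)
1879: Wednesday
1878: Tuesday
1877: Monday
1876: Saturday (leap)
1875: Friday
1874: Thursday
1873: Wednesday
1872: Monday (leap)
1871: Sunday
1870: Saturday
1869: Friday
1868: Wednesday (leap)
1867: Tuesday
1866: Monday
1865: Sunday
1864: Friday (leap)
1863: Thursday
1862: Wednesday
1861: Tuesday
1860: Sunday (leap)
1859: Saturday
1858: Friday
1857: Thursday
1856: Tuesday (leap)
1856 begins on a Tuesday and is a leap year.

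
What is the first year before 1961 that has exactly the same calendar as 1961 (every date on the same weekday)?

Two years share a calendar iff Jan 1 falls on the same weekday and both are leap or both are common. 1961: Jan 1 is Sunday, common year.
1960: Jan 1 Friday, leap
1959: Jan 1 Thursday, common
1958: Jan 1 Wednesday, common
1957: Jan 1 Tuesday, common
1956: Jan 1 Sunday, leap
1955: Jan 1 Saturday, common
1954: Jan 1 Friday, common
1953: Jan 1 Thursday, common
1952: Jan 1 Tuesday, leap
1951: Jan 1 Monday, common
1950: Jan 1 Sunday, common
1950 matches on both conditions.

1950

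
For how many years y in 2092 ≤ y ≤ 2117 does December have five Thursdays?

December has 31 days; it has five Thursdays when Thursday falls among the first (month-length − 28) days — i.e. when December 1 is one of Thursday/Wednesday/Tuesday.
December 1 by year: 2092:Mon 2093:Tue✓ 2094:Wed✓ 2095:Thu✓ 2096:Sat 2097:Sun 2098:Mon 2099:Tue✓ 2100:Wed✓ 2101:Thu✓ 2102:Fri 2103:Sat 2104:Mon 2105:Tue✓ 2106:Wed✓ 2107:Thu✓ 2108:Sat 2109:Sun 2110:Mon 2111:Tue✓ 2112:Thu✓ 2113:Fri 2114:Sat 2115:Sun 2116:Tue✓ 2117:Wed✓
Years with five Thursdays: 2093, 2094, 2095, 2099, 2100, 2101, 2105, 2106, 2107, 2111, 2112, 2116, 2117 → 13.

13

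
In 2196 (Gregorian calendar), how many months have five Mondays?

A month of length L has five Mondays iff its first Monday is on day ≤ L−28 (so day 1–3 in a 31-day month, 1–2 in a 30-day month, day 1 in a leap February).
Checking each month of 2196: Jan starts Fri (31d); Feb starts Mon (29d) ✓; Mar starts Tue (31d); Apr starts Fri (30d); May starts Sun (31d) ✓; Jun starts Wed (30d); Jul starts Fri (31d); Aug starts Mon (31d) ✓; Sep starts Thu (30d); Oct starts Sat (31d) ✓; Nov starts Tue (30d); Dec starts Thu (31d).
Five-Monday months: February, May, August, October → 4.

4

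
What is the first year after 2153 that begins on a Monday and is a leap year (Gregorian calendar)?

2176

Jan 1 advances by 2 weekdays after a leap year and by 1 after a common year.
2153: Jan 1 is Monday.
2154: Tuesday
2155: Wednesday
2156: Thursday (leap)
2157: Saturday
2158: Sunday
2159: Monday
2160: Tuesday (leap)
2161: Thursday
2162: Friday
2163: Saturday
2164: Sunday (leap)
2165: Tuesday
2166: Wednesday
2167: Thursday
2168: Friday (leap)
2169: Sunday
2170: Monday
2171: Tuesday
2172: Wednesday (leap)
2173: Friday
2174: Saturday
2175: Sunday
2176: Monday (leap)
2176 begins on a Monday and is a leap year.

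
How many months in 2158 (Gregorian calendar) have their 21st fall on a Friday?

Check the 21st of each month of 2158: Jan 21: Sat, Feb 21: Tue, Mar 21: Tue, Apr 21: Fri, May 21: Sun, Jun 21: Wed, Jul 21: Fri, Aug 21: Mon, Sep 21: Thu, Oct 21: Sat, Nov 21: Tue, Dec 21: Thu.
Friday occurs in April, July — 2 months.

2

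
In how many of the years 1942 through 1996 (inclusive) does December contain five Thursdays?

December has 31 days; it has five Thursdays when Thursday falls among the first (month-length − 28) days — i.e. when December 1 is one of Thursday/Wednesday/Tuesday.
December 1 by year: 1942:Tue✓ 1943:Wed✓ 1944:Fri 1945:Sat 1946:Sun 1947:Mon 1948:Wed✓ 1949:Thu✓ 1950:Fri 1951:Sat 1952:Mon 1953:Tue✓ 1954:Wed✓ 1955:Thu✓ 1956:Sat …(25 more)… 1982:Wed✓ 1983:Thu✓ 1984:Sat 1985:Sun 1986:Mon 1987:Tue✓ 1988:Thu✓ 1989:Fri 1990:Sat 1991:Sun 1992:Tue✓ 1993:Wed✓ 1994:Thu✓ 1995:Fri 1996:Sun
Years with five Thursdays: 1942, 1943, 1948, 1949, 1953, 1954, 1955, 1959, 1960, 1964, 1965, 1966, 1970, 1971, 1976, 1977, 1981, 1982, 1983, 1987, 1988, 1992, 1993, 1994 → 24.

24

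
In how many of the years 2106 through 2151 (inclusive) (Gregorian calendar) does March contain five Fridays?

19

March has 31 days; it has five Fridays when Friday falls among the first (month-length − 28) days — i.e. when March 1 is one of Friday/Thursday/Wednesday.
March 1 by year: 2106:Mon 2107:Tue 2108:Thu✓ 2109:Fri✓ 2110:Sat 2111:Sun 2112:Tue 2113:Wed✓ 2114:Thu✓ 2115:Fri✓ 2116:Sun 2117:Mon 2118:Tue 2119:Wed✓ 2120:Fri✓ …(16 more)… 2137:Fri✓ 2138:Sat 2139:Sun 2140:Tue 2141:Wed✓ 2142:Thu✓ 2143:Fri✓ 2144:Sun 2145:Mon 2146:Tue 2147:Wed✓ 2148:Fri✓ 2149:Sat 2150:Sun 2151:Mon
Years with five Fridays: 2108, 2109, 2113, 2114, 2115, 2119, 2120, 2124, 2125, 2126, 2130, 2131, 2136, 2137, 2141, 2142, 2143, 2147, 2148 → 19.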